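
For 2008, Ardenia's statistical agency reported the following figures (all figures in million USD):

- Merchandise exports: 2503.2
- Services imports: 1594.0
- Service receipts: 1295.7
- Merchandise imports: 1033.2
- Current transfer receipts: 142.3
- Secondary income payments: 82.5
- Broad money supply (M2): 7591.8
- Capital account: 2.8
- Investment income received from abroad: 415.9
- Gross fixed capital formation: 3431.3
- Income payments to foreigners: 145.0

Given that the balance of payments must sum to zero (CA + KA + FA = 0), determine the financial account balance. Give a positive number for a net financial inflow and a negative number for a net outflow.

Goods balance = 2503.2 - 1033.2 = 1470.0
Services balance = 1295.7 - 1594.0 = -298.3
Trade balance (goods + services) = 1470.0 + (-298.3) = 1171.7
Net primary income = 415.9 - 145.0 = 270.9
Net secondary income = 142.3 - 82.5 = 59.8
Current account = 1171.7 + 270.9 + 59.8 = 1502.4
Financial account = -(1502.4 + 2.8) = -1505.2

-1505.2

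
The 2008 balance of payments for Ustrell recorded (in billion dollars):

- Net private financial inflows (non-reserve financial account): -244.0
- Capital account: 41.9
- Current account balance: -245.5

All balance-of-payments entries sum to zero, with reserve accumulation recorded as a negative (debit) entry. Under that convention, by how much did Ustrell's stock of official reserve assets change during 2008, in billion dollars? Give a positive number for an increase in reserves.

-447.6

Official reserve transactions balance = -((-245.5) + 41.9 + (-244.0)) = 447.6
An accumulation of reserves is recorded as a debit (negative entry), so the change in the stock of reserves is the negative of that balance.
Change in official reserves = -(447.6) = -447.6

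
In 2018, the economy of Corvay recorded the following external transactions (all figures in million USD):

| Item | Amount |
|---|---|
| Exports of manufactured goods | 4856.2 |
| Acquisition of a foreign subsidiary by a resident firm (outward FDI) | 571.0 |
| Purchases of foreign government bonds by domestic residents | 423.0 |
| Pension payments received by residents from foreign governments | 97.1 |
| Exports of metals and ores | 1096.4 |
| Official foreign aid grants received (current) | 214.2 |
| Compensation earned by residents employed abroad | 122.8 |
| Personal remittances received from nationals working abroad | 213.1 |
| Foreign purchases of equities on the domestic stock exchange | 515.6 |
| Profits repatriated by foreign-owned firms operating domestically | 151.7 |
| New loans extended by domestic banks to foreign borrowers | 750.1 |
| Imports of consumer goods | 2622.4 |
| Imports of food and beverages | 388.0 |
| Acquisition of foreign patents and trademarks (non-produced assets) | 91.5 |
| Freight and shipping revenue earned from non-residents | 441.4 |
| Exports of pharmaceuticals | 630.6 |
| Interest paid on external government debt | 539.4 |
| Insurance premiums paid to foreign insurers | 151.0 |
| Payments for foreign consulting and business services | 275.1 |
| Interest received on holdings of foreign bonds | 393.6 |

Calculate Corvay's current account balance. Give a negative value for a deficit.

Goods: -388.0 + 1096.4 + 4856.2 - 2622.4 + 630.6 = 3572.8
Services: -151.0 - 275.1 + 441.4 = 15.3
Primary income: 122.8 - 151.7 + 393.6 - 539.4 = -174.7
Secondary income: 213.1 + 214.2 + 97.1 = 524.4
Current account = 3572.8 + 15.3 + (-174.7) + 524.4 = 3937.8
(Excluded from the current account — financial account: acquisition of a foreign subsidiary by a resident firm (outward FDI) 571.0, purchases of foreign government bonds by domestic residents 423.0, foreign purchases of equities on the domestic stock exchange 515.6, new loans extended by domestic banks to foreign borrowers 750.1; capital account: acquisition of foreign patents and trademarks (non-produced assets) 91.5.)

3937.8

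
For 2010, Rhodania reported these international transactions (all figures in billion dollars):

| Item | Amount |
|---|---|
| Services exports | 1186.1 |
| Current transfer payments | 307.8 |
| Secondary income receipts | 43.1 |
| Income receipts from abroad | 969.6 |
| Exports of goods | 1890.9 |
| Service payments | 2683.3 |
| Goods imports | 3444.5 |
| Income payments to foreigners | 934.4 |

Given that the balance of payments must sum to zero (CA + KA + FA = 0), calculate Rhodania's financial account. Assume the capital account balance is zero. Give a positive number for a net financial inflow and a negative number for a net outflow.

Goods balance = 1890.9 - 3444.5 = -1553.6
Services balance = 1186.1 - 2683.3 = -1497.2
Trade balance (goods + services) = -1553.6 + (-1497.2) = -3050.8
Net primary income = 969.6 - 934.4 = 35.2
Net secondary income = 43.1 - 307.8 = -264.7
Current account = -3050.8 + 35.2 + (-264.7) = -3280.3
Financial account = -(-3280.3) = 3280.3

3280.3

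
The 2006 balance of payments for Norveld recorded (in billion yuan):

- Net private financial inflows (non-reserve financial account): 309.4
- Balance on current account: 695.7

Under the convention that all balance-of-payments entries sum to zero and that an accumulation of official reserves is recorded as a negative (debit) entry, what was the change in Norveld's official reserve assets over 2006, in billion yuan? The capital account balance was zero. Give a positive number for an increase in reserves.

Official reserve transactions balance = -(695.7 + 309.4) = -1005.1
An accumulation of reserves is recorded as a debit (negative entry), so the change in the stock of reserves is the negative of that balance.
Change in official reserves = -(-1005.1) = 1005.1

1005.1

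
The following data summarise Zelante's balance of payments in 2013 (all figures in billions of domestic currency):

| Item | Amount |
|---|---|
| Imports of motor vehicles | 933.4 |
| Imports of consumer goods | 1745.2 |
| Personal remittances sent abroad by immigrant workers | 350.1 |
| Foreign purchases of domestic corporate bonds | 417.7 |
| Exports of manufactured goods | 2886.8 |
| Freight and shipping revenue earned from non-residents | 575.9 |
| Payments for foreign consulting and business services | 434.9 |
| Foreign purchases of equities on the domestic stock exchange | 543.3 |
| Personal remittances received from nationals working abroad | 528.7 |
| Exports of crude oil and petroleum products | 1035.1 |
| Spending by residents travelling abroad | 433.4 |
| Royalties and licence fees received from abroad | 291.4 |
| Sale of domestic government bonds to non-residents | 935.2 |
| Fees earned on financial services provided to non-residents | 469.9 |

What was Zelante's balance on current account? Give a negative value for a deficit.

Goods: 1035.1 - 1745.2 + 2886.8 - 933.4 = 1243.3
Services: 469.9 + 291.4 - 433.4 - 434.9 + 575.9 = 468.9
Secondary income: 528.7 - 350.1 = 178.6
Current account = 1243.3 + 468.9 + 178.6 = 1890.8
(Excluded from the current account — financial account: foreign purchases of domestic corporate bonds 417.7, foreign purchases of equities on the domestic stock exchange 543.3, sale of domestic government bonds to non-residents 935.2.)

1890.8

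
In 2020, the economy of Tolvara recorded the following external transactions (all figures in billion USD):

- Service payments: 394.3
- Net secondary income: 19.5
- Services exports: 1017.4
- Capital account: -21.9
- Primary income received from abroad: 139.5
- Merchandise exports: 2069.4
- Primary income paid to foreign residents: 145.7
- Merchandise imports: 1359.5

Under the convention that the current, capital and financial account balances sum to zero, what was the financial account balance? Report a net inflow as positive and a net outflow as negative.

Goods balance = 2069.4 - 1359.5 = 709.9
Services balance = 1017.4 - 394.3 = 623.1
Trade balance (goods + services) = 709.9 + 623.1 = 1333.0
Net primary income = 139.5 - 145.7 = -6.2
Net secondary income = 19.5
Current account = 1333.0 + (-6.2) + 19.5 = 1346.3
Financial account = -(1346.3 + (-21.9)) = -1324.4

-1324.4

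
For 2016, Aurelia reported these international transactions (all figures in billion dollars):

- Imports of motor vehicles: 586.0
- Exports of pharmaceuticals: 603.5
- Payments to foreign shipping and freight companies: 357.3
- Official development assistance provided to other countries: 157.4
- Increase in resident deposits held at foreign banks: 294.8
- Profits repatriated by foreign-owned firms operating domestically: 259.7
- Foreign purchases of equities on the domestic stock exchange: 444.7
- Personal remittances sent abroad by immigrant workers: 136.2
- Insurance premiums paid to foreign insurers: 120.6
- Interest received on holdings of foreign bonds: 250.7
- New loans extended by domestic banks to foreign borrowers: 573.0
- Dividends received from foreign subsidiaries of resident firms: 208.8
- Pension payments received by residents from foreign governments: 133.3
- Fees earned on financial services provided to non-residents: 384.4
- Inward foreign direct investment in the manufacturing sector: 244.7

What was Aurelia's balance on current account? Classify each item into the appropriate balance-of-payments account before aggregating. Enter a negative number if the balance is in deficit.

Goods: 603.5 - 586.0 = 17.5
Services: 384.4 - 357.3 - 120.6 = -93.5
Primary income: -259.7 + 250.7 + 208.8 = 199.8
Secondary income: -136.2 + 133.3 - 157.4 = -160.3
Current account = 17.5 + (-93.5) + 199.8 + (-160.3) = -36.5
(Excluded from the current account — financial account: increase in resident deposits held at foreign banks 294.8, foreign purchases of equities on the domestic stock exchange 444.7, new loans extended by domestic banks to foreign borrowers 573.0, inward foreign direct investment in the manufacturing sector 244.7.)

-36.5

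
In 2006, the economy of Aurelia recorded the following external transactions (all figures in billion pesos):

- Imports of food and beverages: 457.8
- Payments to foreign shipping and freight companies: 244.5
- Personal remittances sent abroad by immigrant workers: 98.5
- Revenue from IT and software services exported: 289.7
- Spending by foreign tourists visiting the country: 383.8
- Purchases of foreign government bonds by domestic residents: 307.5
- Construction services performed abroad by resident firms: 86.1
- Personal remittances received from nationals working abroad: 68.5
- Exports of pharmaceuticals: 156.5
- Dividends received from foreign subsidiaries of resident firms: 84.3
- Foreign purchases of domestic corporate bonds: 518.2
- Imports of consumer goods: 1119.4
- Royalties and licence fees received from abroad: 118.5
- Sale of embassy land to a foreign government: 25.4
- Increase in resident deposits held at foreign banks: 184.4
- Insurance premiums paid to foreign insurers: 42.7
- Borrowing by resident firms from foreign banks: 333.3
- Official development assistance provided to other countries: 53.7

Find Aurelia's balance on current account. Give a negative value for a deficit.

Goods: 156.5 - 457.8 - 1119.4 = -1420.7
Services: -42.7 - 244.5 + 118.5 + 383.8 + 289.7 + 86.1 = 590.9
Primary income: 84.3
Secondary income: -53.7 - 98.5 + 68.5 = -83.7
Current account = (-1420.7) + 590.9 + 84.3 + (-83.7) = -829.2
(Excluded from the current account — financial account: purchases of foreign government bonds by domestic residents 307.5, foreign purchases of domestic corporate bonds 518.2, increase in resident deposits held at foreign banks 184.4, borrowing by resident firms from foreign banks 333.3; capital account: sale of embassy land to a foreign government 25.4.)

-829.2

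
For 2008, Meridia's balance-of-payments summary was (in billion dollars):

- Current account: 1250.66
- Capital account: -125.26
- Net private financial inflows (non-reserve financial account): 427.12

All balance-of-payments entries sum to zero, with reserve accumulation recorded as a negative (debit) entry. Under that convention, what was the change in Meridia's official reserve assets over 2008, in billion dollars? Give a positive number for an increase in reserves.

Official reserve transactions balance = -(1250.66 + (-125.26) + 427.12) = -1552.52
An accumulation of reserves is recorded as a debit (negative entry), so the change in the stock of reserves is the negative of that balance.
Change in official reserves = -(-1552.52) = 1552.52

1552.52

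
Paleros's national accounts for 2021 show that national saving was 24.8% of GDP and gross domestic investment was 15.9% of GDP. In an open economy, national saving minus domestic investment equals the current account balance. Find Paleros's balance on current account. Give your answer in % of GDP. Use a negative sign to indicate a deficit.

8.9

CA = S - I = 24.8 - 15.9 = 8.9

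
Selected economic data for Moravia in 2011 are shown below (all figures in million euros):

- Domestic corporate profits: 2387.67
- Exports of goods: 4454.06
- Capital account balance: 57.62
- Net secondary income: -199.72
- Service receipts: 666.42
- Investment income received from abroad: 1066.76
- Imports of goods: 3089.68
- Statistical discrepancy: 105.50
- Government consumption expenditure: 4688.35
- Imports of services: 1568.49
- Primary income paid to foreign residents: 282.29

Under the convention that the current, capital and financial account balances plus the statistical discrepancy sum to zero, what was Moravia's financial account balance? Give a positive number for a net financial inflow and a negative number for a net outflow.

-1210.18

Goods balance = 4454.06 - 3089.68 = 1364.38
Services balance = 666.42 - 1568.49 = -902.07
Trade balance (goods + services) = 1364.38 + (-902.07) = 462.31
Net primary income = 1066.76 - 282.29 = 784.47
Net secondary income = -199.72
Current account = 462.31 + 784.47 + (-199.72) = 1047.06
Financial account = -(1047.06 + 57.62 + 105.50) = -1210.18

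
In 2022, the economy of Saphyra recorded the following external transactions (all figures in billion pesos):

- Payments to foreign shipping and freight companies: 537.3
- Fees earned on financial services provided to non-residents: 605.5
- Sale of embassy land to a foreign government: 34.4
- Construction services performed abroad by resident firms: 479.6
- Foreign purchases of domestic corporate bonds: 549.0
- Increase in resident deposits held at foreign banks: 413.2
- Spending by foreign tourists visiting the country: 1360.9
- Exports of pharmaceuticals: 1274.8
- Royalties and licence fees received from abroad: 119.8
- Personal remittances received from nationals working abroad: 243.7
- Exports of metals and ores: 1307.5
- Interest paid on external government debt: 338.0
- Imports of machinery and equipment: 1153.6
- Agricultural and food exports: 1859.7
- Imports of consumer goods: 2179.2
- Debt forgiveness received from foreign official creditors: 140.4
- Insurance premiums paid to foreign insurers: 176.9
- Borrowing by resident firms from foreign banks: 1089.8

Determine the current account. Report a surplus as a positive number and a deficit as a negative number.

2866.5

Goods: 1859.7 + 1307.5 + 1274.8 - 2179.2 - 1153.6 = 1109.2
Services: 479.6 + 1360.9 + 119.8 + 605.5 - 537.3 - 176.9 = 1851.6
Primary income: -338.0
Secondary income: 243.7
Current account = 1109.2 + 1851.6 + (-338.0) + 243.7 = 2866.5
(Excluded from the current account — capital account: sale of embassy land to a foreign government 34.4, debt forgiveness received from foreign official creditors 140.4; financial account: foreign purchases of domestic corporate bonds 549.0, increase in resident deposits held at foreign banks 413.2, borrowing by resident firms from foreign banks 1089.8.)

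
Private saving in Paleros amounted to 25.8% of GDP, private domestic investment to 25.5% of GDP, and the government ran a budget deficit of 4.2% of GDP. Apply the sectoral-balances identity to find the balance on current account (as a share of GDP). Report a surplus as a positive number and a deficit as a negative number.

-3.9

By the sectoral-balances identity, CA = (S_private - I) + (T - G).
Private balance = 25.8 - 25.5 = 0.3
Government balance (T - G) = -4.2
CA = 0.3 + (-4.2) = -3.9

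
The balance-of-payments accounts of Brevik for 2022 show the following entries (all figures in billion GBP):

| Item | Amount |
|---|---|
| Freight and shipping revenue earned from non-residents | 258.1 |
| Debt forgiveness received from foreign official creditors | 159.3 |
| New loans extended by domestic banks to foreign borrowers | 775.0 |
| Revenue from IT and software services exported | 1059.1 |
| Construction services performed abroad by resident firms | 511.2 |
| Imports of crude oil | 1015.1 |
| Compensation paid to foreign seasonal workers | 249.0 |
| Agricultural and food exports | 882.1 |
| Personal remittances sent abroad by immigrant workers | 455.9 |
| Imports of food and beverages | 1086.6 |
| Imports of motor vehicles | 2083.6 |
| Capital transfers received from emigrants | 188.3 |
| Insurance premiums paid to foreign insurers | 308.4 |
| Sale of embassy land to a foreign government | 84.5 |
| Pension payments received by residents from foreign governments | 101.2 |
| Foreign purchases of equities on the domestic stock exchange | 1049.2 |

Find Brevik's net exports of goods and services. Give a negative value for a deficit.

Goods: -1086.6 - 1015.1 - 2083.6 + 882.1 = -3303.2
Services: 258.1 + 511.2 + 1059.1 - 308.4 = 1520.0
Trade balance = -3303.2 + 1520.0 = -1783.2
(Excluded from the trade balance — capital account: debt forgiveness received from foreign official creditors 159.3, capital transfers received from emigrants 188.3, sale of embassy land to a foreign government 84.5; financial account: new loans extended by domestic banks to foreign borrowers 775.0, foreign purchases of equities on the domestic stock exchange 1049.2; primary income: compensation paid to foreign seasonal workers 249.0; secondary income: personal remittances sent abroad by immigrant workers 455.9, pension payments received by residents from foreign governments 101.2.)

-1783.2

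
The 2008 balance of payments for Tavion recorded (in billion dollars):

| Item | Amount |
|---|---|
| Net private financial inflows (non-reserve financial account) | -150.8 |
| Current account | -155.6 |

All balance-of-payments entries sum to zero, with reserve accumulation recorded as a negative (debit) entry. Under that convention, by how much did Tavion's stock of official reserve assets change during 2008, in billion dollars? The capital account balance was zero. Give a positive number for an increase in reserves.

-306.4

Official reserve transactions balance = -((-155.6) + (-150.8)) = 306.4
An accumulation of reserves is recorded as a debit (negative entry), so the change in the stock of reserves is the negative of that balance.
Change in official reserves = -(306.4) = -306.4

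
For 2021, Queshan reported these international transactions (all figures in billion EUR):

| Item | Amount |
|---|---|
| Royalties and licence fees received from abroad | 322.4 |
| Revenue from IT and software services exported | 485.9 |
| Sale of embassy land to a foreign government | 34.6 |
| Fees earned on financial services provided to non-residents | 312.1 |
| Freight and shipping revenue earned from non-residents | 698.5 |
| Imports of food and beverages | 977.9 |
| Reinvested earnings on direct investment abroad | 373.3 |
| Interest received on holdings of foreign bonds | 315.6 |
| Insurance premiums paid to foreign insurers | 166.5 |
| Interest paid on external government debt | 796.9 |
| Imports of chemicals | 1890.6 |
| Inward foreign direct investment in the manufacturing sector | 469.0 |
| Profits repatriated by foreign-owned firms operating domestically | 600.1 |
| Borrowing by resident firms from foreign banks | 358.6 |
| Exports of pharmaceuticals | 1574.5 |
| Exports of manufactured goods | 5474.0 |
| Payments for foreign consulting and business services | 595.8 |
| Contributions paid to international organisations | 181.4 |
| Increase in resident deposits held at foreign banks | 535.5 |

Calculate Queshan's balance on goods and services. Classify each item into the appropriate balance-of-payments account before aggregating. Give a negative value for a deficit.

Goods: -1890.6 + 5474.0 + 1574.5 - 977.9 = 4180.0
Services: 485.9 + 698.5 - 595.8 + 312.1 + 322.4 - 166.5 = 1056.6
Trade balance = 4180.0 + 1056.6 = 5236.6
(Excluded from the trade balance — capital account: sale of embassy land to a foreign government 34.6; primary income: reinvested earnings on direct investment abroad 373.3, interest received on holdings of foreign bonds 315.6, interest paid on external government debt 796.9, profits repatriated by foreign-owned firms operating domestically 600.1; financial account: inward foreign direct investment in the manufacturing sector 469.0, borrowing by resident firms from foreign banks 358.6, increase in resident deposits held at foreign banks 535.5; secondary income: contributions paid to international organisations 181.4.)

5236.6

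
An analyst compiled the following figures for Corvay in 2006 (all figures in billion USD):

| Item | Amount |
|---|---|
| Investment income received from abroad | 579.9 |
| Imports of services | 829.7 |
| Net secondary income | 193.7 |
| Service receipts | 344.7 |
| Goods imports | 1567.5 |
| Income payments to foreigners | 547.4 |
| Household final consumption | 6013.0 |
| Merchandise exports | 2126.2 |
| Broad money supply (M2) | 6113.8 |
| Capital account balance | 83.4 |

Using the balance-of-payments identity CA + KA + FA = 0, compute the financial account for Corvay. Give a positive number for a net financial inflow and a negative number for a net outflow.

Goods balance = 2126.2 - 1567.5 = 558.7
Services balance = 344.7 - 829.7 = -485.0
Trade balance (goods + services) = 558.7 + (-485.0) = 73.7
Net primary income = 579.9 - 547.4 = 32.5
Net secondary income = 193.7
Current account = 73.7 + 32.5 + 193.7 = 299.9
Financial account = -(299.9 + 83.4) = -383.3

-383.3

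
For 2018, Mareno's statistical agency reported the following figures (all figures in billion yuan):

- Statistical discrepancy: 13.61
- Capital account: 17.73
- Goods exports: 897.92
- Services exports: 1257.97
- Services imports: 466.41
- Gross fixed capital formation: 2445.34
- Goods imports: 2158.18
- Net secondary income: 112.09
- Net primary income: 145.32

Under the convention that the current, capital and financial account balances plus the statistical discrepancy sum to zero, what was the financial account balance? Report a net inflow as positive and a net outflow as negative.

Goods balance = 897.92 - 2158.18 = -1260.26
Services balance = 1257.97 - 466.41 = 791.56
Trade balance (goods + services) = -1260.26 + 791.56 = -468.70
Net primary income = 145.32
Net secondary income = 112.09
Current account = -468.70 + 145.32 + 112.09 = -211.29
Financial account = -(-211.29 + 17.73 + 13.61) = 179.95

179.95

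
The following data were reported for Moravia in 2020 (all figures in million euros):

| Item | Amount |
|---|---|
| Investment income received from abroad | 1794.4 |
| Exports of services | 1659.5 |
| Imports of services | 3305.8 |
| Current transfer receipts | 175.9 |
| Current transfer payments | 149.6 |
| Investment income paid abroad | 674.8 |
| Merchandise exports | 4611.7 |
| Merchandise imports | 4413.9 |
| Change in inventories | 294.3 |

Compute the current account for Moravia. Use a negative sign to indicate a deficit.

Goods balance = 4611.7 - 4413.9 = 197.8
Services balance = 1659.5 - 3305.8 = -1646.3
Trade balance (goods + services) = 197.8 + (-1646.3) = -1448.5
Net primary income = 1794.4 - 674.8 = 1119.6
Net secondary income = 175.9 - 149.6 = 26.3
Current account = -1448.5 + 1119.6 + 26.3 = -302.6

-302.6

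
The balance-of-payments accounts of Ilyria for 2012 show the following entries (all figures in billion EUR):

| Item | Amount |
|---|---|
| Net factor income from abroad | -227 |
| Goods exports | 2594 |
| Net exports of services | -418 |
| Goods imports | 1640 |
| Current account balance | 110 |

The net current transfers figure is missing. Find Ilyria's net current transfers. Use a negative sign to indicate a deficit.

-199

Current account = goods balance + services balance + net primary income + net secondary income
Sum of the known components = 309
Net current transfers = CA - (known components) = 110 - 309 = -199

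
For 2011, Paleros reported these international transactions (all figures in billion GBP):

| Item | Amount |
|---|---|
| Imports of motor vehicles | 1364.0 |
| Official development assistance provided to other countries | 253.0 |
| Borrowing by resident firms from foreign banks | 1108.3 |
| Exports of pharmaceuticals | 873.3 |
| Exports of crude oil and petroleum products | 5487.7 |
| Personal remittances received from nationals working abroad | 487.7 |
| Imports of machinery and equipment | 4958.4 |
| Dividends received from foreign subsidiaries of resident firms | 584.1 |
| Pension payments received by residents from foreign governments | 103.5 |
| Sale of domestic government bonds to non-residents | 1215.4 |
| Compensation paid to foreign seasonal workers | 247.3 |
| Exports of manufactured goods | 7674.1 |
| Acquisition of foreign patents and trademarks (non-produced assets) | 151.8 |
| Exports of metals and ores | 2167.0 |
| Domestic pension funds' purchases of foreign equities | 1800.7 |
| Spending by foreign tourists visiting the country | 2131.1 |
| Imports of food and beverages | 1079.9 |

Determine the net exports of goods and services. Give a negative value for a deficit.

10930.9

Goods: 873.3 + 2167.0 - 1079.9 + 7674.1 - 4958.4 - 1364.0 + 5487.7 = 8799.8
Services: 2131.1
Trade balance = 8799.8 + 2131.1 = 10930.9
(Excluded from the trade balance — secondary income: official development assistance provided to other countries 253.0, personal remittances received from nationals working abroad 487.7, pension payments received by residents from foreign governments 103.5; financial account: borrowing by resident firms from foreign banks 1108.3, sale of domestic government bonds to non-residents 1215.4, domestic pension funds' purchases of foreign equities 1800.7; primary income: dividends received from foreign subsidiaries of resident firms 584.1, compensation paid to foreign seasonal workers 247.3; capital account: acquisition of foreign patents and trademarks (non-produced assets) 151.8.)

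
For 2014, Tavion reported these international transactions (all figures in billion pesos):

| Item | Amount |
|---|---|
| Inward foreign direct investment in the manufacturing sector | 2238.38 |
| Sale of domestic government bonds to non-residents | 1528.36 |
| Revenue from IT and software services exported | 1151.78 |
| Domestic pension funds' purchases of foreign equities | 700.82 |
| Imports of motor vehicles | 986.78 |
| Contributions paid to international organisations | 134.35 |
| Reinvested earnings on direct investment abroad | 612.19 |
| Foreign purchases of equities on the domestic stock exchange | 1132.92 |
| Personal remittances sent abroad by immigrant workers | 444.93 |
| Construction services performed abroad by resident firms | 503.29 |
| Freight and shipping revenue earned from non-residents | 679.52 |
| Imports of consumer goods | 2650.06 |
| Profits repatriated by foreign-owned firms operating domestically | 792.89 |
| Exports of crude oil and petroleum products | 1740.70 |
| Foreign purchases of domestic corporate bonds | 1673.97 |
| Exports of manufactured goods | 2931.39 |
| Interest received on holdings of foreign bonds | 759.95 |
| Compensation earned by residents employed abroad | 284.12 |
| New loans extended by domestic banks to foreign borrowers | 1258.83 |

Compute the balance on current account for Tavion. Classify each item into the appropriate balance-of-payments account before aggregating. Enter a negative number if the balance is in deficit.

3653.93

Goods: -986.78 + 2931.39 - 2650.06 + 1740.70 = 1035.25
Services: 1151.78 + 679.52 + 503.29 = 2334.59
Primary income: 612.19 - 792.89 + 759.95 + 284.12 = 863.37
Secondary income: -134.35 - 444.93 = -579.28
Current account = 1035.25 + 2334.59 + 863.37 + (-579.28) = 3653.93
(Excluded from the current account — financial account: inward foreign direct investment in the manufacturing sector 2238.38, sale of domestic government bonds to non-residents 1528.36, domestic pension funds' purchases of foreign equities 700.82, foreign purchases of equities on the domestic stock exchange 1132.92, foreign purchases of domestic corporate bonds 1673.97, new loans extended by domestic banks to foreign borrowers 1258.83.)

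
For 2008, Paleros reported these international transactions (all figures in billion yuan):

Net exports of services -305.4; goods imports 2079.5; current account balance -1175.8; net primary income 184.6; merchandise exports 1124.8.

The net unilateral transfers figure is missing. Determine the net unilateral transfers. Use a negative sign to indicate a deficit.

-100.3

Current account = goods balance + services balance + net primary income + net secondary income
Sum of the known components = -1075.5
Net unilateral transfers = CA - (known components) = -1175.8 - (-1075.5) = -100.3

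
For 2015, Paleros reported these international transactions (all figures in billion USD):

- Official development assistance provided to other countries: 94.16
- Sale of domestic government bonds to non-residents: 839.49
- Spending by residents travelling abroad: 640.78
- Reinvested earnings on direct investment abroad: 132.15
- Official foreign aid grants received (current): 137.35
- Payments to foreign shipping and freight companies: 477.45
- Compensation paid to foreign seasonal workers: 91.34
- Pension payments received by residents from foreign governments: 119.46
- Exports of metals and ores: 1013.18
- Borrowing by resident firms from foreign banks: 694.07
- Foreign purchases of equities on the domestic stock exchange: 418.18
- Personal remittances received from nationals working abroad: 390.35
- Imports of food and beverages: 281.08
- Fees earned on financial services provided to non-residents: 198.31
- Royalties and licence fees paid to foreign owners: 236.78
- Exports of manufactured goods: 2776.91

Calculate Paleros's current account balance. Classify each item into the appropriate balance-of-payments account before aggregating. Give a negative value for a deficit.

Goods: 1013.18 - 281.08 + 2776.91 = 3509.01
Services: -236.78 - 640.78 + 198.31 - 477.45 = -1156.70
Primary income: -91.34 + 132.15 = 40.81
Secondary income: -94.16 + 137.35 + 390.35 + 119.46 = 553.00
Current account = 3509.01 + (-1156.70) + 40.81 + 553.00 = 2946.12
(Excluded from the current account — financial account: sale of domestic government bonds to non-residents 839.49, borrowing by resident firms from foreign banks 694.07, foreign purchases of equities on the domestic stock exchange 418.18.)

2946.12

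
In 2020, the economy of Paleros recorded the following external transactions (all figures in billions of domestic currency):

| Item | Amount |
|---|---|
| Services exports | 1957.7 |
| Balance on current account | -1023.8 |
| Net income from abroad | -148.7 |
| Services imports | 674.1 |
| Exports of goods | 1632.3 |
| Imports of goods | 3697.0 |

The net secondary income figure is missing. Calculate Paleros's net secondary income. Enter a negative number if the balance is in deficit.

-94.0

Current account = goods balance + services balance + net primary income + net secondary income
Sum of the known components = -929.8
Net secondary income = CA - (known components) = -1023.8 - (-929.8) = -94.0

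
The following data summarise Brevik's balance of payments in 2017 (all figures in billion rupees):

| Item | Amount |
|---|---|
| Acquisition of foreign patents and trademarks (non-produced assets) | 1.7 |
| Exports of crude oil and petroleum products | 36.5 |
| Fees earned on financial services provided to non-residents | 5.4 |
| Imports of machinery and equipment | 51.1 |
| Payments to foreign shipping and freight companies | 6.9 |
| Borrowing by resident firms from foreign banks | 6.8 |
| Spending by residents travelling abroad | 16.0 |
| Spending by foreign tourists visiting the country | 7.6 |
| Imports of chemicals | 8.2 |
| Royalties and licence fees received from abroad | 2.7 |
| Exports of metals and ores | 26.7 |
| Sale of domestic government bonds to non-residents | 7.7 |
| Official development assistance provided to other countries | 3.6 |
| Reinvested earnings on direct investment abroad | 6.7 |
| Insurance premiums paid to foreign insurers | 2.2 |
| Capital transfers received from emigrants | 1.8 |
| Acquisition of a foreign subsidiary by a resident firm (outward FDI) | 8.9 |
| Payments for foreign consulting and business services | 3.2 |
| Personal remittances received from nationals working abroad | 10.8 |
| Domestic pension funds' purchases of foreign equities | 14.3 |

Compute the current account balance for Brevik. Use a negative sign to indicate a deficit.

5.2

Goods: -8.2 - 51.1 + 26.7 + 36.5 = 3.9
Services: 2.7 - 16.0 - 2.2 + 5.4 + 7.6 - 3.2 - 6.9 = -12.6
Primary income: 6.7
Secondary income: -3.6 + 10.8 = 7.2
Current account = 3.9 + (-12.6) + 6.7 + 7.2 = 5.2
(Excluded from the current account — capital account: acquisition of foreign patents and trademarks (non-produced assets) 1.7, capital transfers received from emigrants 1.8; financial account: borrowing by resident firms from foreign banks 6.8, sale of domestic government bonds to non-residents 7.7, acquisition of a foreign subsidiary by a resident firm (outward FDI) 8.9, domestic pension funds' purchases of foreign equities 14.3.)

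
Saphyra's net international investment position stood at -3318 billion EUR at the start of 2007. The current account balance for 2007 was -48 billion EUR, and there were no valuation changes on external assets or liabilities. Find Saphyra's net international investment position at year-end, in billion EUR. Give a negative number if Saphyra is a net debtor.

-3366

With no valuation effects, change in NIIP = current account = -48
End-of-year NIIP = -3318 + (-48) = -3366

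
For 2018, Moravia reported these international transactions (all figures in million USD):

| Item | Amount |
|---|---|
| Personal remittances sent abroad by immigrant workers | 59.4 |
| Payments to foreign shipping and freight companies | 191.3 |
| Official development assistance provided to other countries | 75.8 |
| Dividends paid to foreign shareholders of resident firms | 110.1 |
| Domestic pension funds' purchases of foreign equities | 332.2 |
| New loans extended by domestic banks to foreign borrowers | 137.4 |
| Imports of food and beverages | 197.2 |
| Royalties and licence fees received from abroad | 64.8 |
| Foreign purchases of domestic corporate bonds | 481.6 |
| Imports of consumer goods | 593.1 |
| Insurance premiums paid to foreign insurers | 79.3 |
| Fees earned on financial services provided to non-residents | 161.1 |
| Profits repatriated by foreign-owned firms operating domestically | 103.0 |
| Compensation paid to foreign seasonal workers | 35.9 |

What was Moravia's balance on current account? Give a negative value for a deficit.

Goods: -593.1 - 197.2 = -790.3
Services: -191.3 + 161.1 - 79.3 + 64.8 = -44.7
Primary income: -103.0 - 35.9 - 110.1 = -249.0
Secondary income: -75.8 - 59.4 = -135.2
Current account = (-790.3) + (-44.7) + (-249.0) + (-135.2) = -1219.2
(Excluded from the current account — financial account: domestic pension funds' purchases of foreign equities 332.2, new loans extended by domestic banks to foreign borrowers 137.4, foreign purchases of domestic corporate bonds 481.6.)

-1219.2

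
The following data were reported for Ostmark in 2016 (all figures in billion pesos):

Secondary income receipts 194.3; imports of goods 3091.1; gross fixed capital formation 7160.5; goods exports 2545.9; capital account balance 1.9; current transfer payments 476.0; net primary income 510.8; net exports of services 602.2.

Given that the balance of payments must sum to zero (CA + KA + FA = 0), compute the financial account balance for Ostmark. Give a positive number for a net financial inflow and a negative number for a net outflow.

-288.0

Goods balance = 2545.9 - 3091.1 = -545.2
Services balance = 602.2
Trade balance (goods + services) = -545.2 + 602.2 = 57.0
Net primary income = 510.8
Net secondary income = 194.3 - 476.0 = -281.7
Current account = 57.0 + 510.8 + (-281.7) = 286.1
Financial account = -(286.1 + 1.9) = -288.0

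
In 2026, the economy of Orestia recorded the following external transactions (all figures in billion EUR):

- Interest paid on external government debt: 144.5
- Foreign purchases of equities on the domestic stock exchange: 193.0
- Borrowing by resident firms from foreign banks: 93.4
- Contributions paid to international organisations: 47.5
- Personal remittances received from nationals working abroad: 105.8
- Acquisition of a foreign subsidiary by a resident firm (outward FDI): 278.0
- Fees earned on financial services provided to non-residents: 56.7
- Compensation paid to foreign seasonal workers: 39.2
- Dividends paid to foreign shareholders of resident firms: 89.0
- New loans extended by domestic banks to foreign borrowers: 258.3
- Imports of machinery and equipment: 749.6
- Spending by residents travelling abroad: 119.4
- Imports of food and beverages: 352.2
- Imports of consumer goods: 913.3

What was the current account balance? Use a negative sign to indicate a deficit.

Goods: -749.6 - 352.2 - 913.3 = -2015.1
Services: 56.7 - 119.4 = -62.7
Primary income: -89.0 - 39.2 - 144.5 = -272.7
Secondary income: 105.8 - 47.5 = 58.3
Current account = (-2015.1) + (-62.7) + (-272.7) + 58.3 = -2292.2
(Excluded from the current account — financial account: foreign purchases of equities on the domestic stock exchange 193.0, borrowing by resident firms from foreign banks 93.4, acquisition of a foreign subsidiary by a resident firm (outward FDI) 278.0, new loans extended by domestic banks to foreign borrowers 258.3.)

-2292.2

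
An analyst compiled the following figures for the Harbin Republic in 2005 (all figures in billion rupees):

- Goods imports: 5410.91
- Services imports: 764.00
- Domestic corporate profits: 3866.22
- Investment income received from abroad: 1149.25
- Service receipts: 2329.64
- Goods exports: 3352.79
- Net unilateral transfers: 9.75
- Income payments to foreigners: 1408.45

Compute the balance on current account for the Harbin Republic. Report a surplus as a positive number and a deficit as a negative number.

Goods balance = 3352.79 - 5410.91 = -2058.12
Services balance = 2329.64 - 764.00 = 1565.64
Trade balance (goods + services) = -2058.12 + 1565.64 = -492.48
Net primary income = 1149.25 - 1408.45 = -259.20
Net secondary income = 9.75
Current account = -492.48 + (-259.20) + 9.75 = -741.93

-741.93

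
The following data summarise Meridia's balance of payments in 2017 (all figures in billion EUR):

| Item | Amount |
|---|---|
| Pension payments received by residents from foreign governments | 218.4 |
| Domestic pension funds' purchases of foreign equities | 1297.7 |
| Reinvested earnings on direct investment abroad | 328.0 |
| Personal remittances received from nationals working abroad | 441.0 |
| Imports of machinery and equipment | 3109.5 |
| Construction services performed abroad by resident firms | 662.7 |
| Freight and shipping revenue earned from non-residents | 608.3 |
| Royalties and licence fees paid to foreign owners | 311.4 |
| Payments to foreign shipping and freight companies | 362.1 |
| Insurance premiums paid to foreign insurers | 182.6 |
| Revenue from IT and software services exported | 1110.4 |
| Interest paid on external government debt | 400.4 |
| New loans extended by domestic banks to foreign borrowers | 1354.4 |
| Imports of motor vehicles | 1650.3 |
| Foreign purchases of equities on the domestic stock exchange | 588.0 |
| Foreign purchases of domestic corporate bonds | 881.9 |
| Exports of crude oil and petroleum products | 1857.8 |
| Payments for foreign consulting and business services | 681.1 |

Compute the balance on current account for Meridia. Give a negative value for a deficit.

Goods: 1857.8 - 3109.5 - 1650.3 = -2902.0
Services: 662.7 - 362.1 - 311.4 - 182.6 + 608.3 + 1110.4 - 681.1 = 844.2
Primary income: -400.4 + 328.0 = -72.4
Secondary income: 441.0 + 218.4 = 659.4
Current account = (-2902.0) + 844.2 + (-72.4) + 659.4 = -1470.8
(Excluded from the current account — financial account: domestic pension funds' purchases of foreign equities 1297.7, new loans extended by domestic banks to foreign borrowers 1354.4, foreign purchases of equities on the domestic stock exchange 588.0, foreign purchases of domestic corporate bonds 881.9.)

-1470.8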